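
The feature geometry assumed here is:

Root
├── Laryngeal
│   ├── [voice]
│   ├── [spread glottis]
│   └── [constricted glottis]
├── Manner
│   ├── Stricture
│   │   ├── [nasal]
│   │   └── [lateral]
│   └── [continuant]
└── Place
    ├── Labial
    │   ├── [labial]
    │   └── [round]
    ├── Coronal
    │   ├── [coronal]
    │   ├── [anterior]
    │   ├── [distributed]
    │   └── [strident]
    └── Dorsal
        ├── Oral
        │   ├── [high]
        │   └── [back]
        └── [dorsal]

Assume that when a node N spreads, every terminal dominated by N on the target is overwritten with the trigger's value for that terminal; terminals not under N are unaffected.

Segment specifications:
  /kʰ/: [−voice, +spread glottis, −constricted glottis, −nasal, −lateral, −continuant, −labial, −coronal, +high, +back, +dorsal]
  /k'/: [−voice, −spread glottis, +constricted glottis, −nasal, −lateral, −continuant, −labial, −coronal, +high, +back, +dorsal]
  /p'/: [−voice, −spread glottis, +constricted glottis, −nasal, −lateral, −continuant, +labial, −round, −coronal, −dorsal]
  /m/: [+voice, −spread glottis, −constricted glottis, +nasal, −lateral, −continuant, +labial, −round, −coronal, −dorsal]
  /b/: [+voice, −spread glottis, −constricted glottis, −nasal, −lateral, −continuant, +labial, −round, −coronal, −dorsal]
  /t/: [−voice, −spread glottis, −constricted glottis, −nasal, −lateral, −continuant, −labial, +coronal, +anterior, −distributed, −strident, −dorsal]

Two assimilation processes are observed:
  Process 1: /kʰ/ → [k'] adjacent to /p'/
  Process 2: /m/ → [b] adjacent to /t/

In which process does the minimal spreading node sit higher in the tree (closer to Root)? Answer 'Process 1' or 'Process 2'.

In Process 1, [spread glottis], [constricted glottis] change, so the minimal spreading node is Laryngeal at depth 1.
Process 2: the feature that changes is [nasal]; the minimal node is [nasal] (depth 3).
Depth 1 < depth 3; Process 1 involves the structurally higher constituent Laryngeal.

Process 1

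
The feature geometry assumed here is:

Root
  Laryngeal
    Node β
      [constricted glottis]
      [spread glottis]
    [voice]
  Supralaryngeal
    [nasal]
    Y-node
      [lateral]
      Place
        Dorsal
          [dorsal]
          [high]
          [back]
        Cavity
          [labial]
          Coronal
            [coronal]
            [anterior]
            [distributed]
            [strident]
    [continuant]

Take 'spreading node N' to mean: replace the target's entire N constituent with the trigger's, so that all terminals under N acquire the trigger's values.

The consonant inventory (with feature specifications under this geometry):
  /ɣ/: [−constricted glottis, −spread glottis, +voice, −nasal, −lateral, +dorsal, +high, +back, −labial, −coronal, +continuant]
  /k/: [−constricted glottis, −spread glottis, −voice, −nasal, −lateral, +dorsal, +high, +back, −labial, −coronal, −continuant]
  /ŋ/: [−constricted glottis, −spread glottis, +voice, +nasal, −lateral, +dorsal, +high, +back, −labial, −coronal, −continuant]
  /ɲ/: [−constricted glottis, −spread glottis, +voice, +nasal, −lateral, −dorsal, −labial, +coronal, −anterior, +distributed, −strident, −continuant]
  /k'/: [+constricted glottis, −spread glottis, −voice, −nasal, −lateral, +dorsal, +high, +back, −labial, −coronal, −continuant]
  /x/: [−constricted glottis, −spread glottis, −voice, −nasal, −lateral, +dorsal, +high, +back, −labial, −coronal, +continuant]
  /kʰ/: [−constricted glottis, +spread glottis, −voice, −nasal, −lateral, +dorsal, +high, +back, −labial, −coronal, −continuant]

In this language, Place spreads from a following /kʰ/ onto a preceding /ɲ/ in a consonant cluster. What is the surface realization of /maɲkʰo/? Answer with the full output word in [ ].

Place immediately or transitively dominates [dorsal], [high], [back], [labial], [coronal], [anterior], [distributed], [strident].
Spreading Place from /kʰ/ onto /ɲ/ replaces those values with /kʰ/'s: [+dorsal], [+high], [+back], [−labial], [−coronal]. Features outside Place ([constricted glottis], [spread glottis], [voice], …) stay as in /ɲ/.
The resulting bundle matches /ŋ/ in the inventory; substituting it for /ɲ/ gives [maŋkʰo].

[maŋkʰo]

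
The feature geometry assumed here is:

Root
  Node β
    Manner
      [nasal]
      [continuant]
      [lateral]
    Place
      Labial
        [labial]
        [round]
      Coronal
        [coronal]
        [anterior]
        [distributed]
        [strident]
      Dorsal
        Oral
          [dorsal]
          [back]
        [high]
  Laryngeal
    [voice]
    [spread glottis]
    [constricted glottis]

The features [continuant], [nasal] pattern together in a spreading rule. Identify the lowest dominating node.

[continuant]: Root > Node β > Manner > [continuant].
[nasal]: Root > Node β > Manner > [nasal].
The listed terminals split across distinct daughters of Manner, so Manner itself is the smallest node containing them all.

Manner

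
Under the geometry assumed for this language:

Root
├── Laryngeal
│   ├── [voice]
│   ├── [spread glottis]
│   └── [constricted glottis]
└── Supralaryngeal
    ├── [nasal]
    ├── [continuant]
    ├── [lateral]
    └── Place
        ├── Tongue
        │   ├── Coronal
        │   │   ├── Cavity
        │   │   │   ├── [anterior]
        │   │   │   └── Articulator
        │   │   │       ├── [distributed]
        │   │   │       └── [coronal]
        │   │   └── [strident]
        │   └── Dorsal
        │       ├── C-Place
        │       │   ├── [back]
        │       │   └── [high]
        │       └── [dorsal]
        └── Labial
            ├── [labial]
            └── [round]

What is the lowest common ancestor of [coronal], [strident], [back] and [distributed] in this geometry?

[coronal]: Root → Supralaryngeal → Place → Tongue → Coronal → Cavity → Articulator → [coronal].
[strident]: Root → Supralaryngeal → Place → Tongue → Coronal → [strident].
[back]: Root → Supralaryngeal → Place → Tongue → Dorsal → C-Place → [back].
[distributed]: Root → Supralaryngeal → Place → Tongue → Coronal → Cavity → Articulator → [distributed].
The lowest node appearing on every path is Tongue; each proper daughter of Tongue fails to dominate at least one of the listed features.

Tongue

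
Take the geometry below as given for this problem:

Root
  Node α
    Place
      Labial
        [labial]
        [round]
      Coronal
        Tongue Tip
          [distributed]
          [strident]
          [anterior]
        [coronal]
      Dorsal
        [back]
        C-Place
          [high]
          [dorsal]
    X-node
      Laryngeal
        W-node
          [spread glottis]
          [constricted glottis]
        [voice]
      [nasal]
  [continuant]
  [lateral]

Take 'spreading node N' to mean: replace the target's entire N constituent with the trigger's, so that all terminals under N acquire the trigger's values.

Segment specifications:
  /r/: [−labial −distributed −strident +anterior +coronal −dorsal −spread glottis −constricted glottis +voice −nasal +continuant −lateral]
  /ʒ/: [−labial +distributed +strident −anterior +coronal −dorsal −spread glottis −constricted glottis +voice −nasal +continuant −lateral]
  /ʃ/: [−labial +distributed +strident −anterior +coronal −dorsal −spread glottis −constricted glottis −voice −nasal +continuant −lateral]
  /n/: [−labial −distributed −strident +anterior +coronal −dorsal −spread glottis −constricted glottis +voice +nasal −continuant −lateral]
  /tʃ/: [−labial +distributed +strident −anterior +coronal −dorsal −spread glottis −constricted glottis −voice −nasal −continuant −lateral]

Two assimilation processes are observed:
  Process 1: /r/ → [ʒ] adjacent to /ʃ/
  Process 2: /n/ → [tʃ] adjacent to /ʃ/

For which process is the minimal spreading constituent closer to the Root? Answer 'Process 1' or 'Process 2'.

Process 1: the features that change are [anterior], [distributed], [strident]; the minimal node is Tongue Tip (depth 4).
Process 2: the features that change are [voice], [nasal], [anterior], [distributed], [strident]; the minimal node is Node α (depth 1).
Node α is closer to Root than Tongue Tip, so Process 2 spreads the higher node.

Process 2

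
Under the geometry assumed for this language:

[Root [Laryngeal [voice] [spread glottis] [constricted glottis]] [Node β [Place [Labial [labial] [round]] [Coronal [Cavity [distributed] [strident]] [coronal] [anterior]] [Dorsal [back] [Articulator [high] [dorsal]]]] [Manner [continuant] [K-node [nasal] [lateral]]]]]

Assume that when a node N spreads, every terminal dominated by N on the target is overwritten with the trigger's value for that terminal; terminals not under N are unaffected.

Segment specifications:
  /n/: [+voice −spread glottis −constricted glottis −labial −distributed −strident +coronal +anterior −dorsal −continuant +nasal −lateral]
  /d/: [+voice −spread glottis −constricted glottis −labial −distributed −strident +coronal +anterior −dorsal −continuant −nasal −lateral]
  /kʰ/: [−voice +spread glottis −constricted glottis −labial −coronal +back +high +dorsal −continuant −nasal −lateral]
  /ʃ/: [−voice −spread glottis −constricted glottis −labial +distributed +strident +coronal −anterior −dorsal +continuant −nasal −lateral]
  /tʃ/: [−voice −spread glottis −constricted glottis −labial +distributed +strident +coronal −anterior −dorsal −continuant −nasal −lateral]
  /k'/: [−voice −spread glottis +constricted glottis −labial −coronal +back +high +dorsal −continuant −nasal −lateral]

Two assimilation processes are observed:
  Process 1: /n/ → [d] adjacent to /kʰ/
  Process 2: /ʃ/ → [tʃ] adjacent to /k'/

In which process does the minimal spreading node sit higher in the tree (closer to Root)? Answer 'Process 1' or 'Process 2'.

Process 2

Process 1 alters [nasal]; the lowest dominating node is [nasal] (depth 4 from Root).
Process 2: the feature that changes is [continuant]; the minimal node is [continuant] (depth 3).
Depth 3 < depth 4; Process 2 involves the structurally higher constituent [continuant].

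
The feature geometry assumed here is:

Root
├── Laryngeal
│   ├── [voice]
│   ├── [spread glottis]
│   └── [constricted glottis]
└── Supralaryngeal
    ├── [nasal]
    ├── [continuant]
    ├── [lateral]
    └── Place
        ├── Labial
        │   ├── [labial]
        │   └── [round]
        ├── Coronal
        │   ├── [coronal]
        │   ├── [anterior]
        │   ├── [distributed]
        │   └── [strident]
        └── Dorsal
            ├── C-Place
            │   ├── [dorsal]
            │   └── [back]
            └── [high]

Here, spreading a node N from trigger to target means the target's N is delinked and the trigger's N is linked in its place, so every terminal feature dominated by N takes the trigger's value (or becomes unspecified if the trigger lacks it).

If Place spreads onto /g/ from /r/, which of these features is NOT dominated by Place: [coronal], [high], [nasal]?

[nasal]

The terminals dominated by Place are [labial], [round], [coronal], [anterior], [distributed], [strident], [dorsal], [back], [high].
[coronal], [high] all lie under Place, so they are overwritten when Place spreads.
[nasal] is not within the Place subtree (it hangs from Supralaryngeal), so /g/'s [nasal] value survives.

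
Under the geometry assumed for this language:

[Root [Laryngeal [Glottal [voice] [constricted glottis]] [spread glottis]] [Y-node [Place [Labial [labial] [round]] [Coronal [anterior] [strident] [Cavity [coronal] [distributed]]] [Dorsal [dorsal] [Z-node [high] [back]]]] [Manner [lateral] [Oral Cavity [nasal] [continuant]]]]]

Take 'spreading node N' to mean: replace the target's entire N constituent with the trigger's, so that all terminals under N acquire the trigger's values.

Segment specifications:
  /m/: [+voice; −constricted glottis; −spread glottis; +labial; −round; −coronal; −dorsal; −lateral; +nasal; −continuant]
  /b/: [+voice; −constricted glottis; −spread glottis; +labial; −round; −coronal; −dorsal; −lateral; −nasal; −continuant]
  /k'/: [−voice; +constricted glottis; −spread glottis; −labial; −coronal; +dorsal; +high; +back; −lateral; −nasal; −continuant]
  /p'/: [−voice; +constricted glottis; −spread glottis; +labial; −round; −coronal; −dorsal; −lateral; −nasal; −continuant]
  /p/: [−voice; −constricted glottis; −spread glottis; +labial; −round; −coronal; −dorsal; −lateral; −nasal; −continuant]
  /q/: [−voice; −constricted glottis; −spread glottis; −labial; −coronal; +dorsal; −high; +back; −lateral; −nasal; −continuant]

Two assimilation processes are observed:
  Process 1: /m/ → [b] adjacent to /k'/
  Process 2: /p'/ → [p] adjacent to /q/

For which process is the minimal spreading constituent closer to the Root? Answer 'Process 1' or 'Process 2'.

Process 2

Process 1: the feature that changes is [nasal]; the minimal node is [nasal] (depth 4).
Process 2: the feature that changes is [constricted glottis]; the minimal node is [constricted glottis] (depth 3).
[constricted glottis] (depth 3) sits above [nasal] (depth 4), making Process 2 the one with the higher spreading node.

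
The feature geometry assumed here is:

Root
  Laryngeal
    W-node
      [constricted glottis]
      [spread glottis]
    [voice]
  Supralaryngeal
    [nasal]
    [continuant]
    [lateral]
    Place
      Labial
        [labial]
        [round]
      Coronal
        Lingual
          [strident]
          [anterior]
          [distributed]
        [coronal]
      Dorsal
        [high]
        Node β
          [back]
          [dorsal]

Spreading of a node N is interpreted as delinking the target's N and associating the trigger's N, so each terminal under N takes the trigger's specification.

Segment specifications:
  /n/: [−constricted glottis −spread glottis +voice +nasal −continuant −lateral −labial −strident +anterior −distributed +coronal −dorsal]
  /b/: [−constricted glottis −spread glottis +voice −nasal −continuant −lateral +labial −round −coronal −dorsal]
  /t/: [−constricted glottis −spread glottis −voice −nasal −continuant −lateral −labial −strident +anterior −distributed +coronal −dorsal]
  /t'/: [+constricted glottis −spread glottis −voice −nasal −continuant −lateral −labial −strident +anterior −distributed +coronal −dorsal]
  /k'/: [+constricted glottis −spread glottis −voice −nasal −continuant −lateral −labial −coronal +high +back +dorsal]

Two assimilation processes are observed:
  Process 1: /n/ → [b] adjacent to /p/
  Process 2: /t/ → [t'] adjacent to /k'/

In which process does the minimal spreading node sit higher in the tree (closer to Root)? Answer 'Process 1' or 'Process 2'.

Process 1

In Process 1, [nasal], [labial], [round], [coronal], [anterior], [distributed], [strident] change, so the minimal spreading node is Supralaryngeal at depth 1.
Process 2: the feature that changes is [constricted glottis]; the minimal node is [constricted glottis] (depth 3).
Depth 1 < depth 3; Process 1 involves the structurally higher constituent Supralaryngeal.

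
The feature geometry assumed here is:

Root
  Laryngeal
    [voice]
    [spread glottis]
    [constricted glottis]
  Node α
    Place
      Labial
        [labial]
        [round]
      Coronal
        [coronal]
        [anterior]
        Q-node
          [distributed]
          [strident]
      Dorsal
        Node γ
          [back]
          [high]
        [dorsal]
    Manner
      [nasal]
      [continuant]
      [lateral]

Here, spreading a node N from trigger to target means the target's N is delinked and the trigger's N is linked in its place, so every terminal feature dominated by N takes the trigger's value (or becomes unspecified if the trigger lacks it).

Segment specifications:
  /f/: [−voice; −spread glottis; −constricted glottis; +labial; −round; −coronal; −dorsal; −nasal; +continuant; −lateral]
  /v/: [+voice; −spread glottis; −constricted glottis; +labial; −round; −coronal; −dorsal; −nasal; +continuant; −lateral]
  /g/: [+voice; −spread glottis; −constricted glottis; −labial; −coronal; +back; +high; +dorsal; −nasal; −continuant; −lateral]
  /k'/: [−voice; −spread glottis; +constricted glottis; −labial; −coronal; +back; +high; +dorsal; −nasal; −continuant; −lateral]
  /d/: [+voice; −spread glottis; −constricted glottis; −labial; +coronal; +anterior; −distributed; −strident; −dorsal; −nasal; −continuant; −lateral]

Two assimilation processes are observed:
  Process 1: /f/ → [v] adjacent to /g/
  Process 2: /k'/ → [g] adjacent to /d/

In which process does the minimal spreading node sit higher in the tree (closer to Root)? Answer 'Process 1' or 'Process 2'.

Process 2

Process 1: the feature that changes is [voice]; the minimal node is [voice] (depth 2).
Process 2 alters [voice], [constricted glottis]; the lowest common ancestor is Laryngeal (depth 1 from Root).
Laryngeal (depth 1) sits above [voice] (depth 2), making Process 2 the one with the higher spreading node.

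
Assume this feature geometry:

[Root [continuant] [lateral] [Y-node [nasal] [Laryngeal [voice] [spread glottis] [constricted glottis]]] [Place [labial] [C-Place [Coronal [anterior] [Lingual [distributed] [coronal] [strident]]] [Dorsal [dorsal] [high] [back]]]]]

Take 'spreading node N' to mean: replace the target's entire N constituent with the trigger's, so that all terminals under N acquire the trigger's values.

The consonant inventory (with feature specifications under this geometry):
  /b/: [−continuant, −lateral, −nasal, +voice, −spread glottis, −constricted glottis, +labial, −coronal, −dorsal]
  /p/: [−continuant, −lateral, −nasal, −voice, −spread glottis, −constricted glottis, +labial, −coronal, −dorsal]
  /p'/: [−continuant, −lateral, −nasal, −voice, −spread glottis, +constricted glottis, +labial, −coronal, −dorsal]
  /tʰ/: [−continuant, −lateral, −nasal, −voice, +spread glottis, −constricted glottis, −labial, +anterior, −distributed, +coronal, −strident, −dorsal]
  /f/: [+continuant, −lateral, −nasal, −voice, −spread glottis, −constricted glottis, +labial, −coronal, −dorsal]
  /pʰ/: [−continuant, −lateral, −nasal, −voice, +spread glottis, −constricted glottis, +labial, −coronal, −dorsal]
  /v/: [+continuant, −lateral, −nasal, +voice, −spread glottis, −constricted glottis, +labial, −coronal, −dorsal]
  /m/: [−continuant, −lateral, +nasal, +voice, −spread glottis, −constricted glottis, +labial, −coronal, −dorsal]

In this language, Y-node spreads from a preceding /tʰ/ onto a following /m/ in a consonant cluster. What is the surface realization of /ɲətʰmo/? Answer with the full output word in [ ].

The Y-node node dominates the terminals [nasal], [voice], [spread glottis], [constricted glottis].
After delinking /m/'s Y-node and linking /tʰ/'s, the affected terminals become [−nasal], [−voice], [+spread glottis], [−constricted glottis]; [continuant], [lateral], [labial], … (outside Y-node) are retained from /m/.
The resulting bundle matches /pʰ/ in the inventory; substituting it for /m/ gives [ɲətʰpʰo].

[ɲətʰpʰo]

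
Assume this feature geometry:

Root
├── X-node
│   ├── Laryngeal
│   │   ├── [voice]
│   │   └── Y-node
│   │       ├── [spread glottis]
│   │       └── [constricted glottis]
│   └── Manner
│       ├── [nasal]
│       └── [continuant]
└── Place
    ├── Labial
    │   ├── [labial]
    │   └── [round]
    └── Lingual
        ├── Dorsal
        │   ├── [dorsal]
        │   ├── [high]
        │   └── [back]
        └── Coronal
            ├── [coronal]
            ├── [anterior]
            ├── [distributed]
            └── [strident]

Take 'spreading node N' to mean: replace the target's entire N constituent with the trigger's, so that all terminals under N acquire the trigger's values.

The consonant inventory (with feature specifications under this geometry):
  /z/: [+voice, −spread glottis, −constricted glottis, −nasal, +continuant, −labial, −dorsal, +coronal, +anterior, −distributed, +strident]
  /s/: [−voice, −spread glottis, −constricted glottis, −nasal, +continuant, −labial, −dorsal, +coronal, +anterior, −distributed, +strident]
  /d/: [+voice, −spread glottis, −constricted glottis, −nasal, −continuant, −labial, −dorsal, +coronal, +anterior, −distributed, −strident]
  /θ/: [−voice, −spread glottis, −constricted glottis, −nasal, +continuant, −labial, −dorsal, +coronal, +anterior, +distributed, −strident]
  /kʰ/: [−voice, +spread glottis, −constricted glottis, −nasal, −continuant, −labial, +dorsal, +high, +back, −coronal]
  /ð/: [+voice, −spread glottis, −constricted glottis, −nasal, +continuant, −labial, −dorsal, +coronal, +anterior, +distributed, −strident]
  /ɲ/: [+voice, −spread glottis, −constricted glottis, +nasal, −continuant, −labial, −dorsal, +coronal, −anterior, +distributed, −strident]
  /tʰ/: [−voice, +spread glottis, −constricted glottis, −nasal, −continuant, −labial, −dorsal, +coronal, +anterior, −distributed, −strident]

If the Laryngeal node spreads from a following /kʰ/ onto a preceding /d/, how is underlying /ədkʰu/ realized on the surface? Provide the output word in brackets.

[ətʰkʰu]

The Laryngeal node dominates the terminals [voice], [spread glottis], [constricted glottis].
After delinking /d/'s Laryngeal and linking /kʰ/'s, the affected terminals become [−voice], [+spread glottis], [−constricted glottis]; [nasal], [continuant], [labial], … (outside Laryngeal) are retained from /d/.
Among the inventory, only /tʰ/ has exactly this specification, giving the surface form [ətʰkʰu].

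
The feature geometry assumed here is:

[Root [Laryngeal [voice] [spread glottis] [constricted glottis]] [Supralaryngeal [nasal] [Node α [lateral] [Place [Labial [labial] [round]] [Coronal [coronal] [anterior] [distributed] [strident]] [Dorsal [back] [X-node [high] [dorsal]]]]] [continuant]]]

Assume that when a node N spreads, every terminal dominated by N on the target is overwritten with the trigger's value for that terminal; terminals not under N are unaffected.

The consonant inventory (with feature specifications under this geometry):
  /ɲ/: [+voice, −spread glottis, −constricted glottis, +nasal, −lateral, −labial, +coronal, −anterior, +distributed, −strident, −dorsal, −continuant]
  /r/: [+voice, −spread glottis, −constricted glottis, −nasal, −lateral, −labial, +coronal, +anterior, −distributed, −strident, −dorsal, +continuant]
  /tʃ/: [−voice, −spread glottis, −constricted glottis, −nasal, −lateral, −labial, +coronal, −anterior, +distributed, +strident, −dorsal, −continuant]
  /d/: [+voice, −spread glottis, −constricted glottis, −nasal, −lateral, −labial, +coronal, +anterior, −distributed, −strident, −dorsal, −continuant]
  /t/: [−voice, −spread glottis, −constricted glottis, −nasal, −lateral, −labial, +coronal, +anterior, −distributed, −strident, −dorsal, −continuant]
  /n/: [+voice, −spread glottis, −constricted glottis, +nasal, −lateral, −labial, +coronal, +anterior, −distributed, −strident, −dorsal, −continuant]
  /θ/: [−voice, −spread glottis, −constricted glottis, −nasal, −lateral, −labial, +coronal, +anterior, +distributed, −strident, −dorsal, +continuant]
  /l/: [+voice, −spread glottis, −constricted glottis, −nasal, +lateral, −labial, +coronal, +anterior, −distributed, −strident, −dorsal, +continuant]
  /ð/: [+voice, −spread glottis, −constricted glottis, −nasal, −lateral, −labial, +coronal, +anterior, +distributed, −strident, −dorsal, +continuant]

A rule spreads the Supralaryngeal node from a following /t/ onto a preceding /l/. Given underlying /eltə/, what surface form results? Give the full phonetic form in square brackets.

The Supralaryngeal node dominates the terminals [nasal], [lateral], [labial], [round], [coronal], [anterior], [distributed], [strident], [back], [high], [dorsal], [continuant].
After delinking /l/'s Supralaryngeal and linking /t/'s, the affected terminals become [−nasal], [−lateral], [−labial], [+coronal], [+anterior], [−distributed], [−strident], [−dorsal], [−continuant]; [voice], [spread glottis], [constricted glottis] (outside Supralaryngeal) are retained from /l/.
This feature bundle is that of [d], so /eltə/ surfaces as [edtə].

[edtə]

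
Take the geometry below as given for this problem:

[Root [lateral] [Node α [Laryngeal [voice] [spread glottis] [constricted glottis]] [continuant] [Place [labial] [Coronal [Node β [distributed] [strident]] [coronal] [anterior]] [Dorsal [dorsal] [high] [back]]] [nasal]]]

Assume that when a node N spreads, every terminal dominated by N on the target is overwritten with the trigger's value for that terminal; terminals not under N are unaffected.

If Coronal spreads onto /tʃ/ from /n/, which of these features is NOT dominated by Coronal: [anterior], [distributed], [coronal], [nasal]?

[nasal]

Under this geometry, Coronal contains [distributed], [strident], [coronal], [anterior].
Spreading Coronal replaces [anterior], [coronal], [distributed] with the trigger's values, since each sits inside the Coronal constituent.
But [nasal] is a dependent of Node α, outside Coronal; it is therefore untouched by the spreading.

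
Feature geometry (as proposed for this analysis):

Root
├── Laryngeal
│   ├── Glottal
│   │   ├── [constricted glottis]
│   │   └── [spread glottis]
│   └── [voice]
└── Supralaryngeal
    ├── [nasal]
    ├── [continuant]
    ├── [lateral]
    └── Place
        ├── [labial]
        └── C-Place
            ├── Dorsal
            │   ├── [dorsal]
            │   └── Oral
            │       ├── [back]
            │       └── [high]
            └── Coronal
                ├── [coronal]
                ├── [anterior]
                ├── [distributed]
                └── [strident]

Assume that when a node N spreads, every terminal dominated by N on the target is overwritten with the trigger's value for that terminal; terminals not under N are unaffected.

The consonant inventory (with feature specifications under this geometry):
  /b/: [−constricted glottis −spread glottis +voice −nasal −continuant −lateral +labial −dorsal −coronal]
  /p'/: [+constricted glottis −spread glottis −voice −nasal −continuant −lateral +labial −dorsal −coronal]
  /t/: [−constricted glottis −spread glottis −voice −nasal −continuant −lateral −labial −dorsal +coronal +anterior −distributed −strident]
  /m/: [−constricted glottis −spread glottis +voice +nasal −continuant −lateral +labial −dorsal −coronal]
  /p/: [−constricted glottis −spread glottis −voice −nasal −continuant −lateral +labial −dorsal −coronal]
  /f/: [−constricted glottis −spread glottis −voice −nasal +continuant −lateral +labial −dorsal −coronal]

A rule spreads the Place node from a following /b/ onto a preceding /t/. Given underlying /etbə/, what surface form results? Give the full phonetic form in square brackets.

Place immediately or transitively dominates [labial], [dorsal], [back], [high], [coronal], [anterior], [distributed], [strident].
Spreading Place from /b/ onto /t/ replaces those values with /b/'s: [+labial], [−dorsal], [−coronal]. Features outside Place ([constricted glottis], [spread glottis], [voice], …) stay as in /t/.
This feature bundle is that of [p], so /etbə/ surfaces as [epbə].

[epbə]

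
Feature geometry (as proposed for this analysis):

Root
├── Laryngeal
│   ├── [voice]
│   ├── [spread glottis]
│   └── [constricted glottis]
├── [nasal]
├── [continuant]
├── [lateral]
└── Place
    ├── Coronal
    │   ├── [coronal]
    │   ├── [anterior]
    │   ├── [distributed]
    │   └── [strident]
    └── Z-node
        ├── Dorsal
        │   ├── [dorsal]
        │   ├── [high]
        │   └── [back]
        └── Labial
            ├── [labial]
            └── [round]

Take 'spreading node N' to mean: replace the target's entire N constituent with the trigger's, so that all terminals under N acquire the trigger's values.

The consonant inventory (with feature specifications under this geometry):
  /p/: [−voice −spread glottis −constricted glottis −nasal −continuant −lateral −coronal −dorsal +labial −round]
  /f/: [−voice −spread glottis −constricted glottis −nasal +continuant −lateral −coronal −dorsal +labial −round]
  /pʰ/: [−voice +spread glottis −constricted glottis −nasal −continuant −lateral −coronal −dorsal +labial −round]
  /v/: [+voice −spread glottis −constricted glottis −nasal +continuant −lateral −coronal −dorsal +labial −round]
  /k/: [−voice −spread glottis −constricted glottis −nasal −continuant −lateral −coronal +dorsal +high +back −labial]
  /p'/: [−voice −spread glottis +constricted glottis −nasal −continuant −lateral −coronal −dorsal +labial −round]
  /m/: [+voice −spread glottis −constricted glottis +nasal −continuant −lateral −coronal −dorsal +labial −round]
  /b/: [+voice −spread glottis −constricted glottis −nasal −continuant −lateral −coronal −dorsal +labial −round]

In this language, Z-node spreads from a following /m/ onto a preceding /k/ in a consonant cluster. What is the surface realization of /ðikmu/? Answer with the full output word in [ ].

The Z-node node dominates the terminals [dorsal], [high], [back], [labial], [round].
After delinking /k/'s Z-node and linking /m/'s, the affected terminals become [−dorsal], [+labial], [−round]; [voice], [spread glottis], [constricted glottis], … (outside Z-node) are retained from /k/.
The resulting bundle matches /p/ in the inventory; substituting it for /k/ gives [ðipmu].

[ðipmu]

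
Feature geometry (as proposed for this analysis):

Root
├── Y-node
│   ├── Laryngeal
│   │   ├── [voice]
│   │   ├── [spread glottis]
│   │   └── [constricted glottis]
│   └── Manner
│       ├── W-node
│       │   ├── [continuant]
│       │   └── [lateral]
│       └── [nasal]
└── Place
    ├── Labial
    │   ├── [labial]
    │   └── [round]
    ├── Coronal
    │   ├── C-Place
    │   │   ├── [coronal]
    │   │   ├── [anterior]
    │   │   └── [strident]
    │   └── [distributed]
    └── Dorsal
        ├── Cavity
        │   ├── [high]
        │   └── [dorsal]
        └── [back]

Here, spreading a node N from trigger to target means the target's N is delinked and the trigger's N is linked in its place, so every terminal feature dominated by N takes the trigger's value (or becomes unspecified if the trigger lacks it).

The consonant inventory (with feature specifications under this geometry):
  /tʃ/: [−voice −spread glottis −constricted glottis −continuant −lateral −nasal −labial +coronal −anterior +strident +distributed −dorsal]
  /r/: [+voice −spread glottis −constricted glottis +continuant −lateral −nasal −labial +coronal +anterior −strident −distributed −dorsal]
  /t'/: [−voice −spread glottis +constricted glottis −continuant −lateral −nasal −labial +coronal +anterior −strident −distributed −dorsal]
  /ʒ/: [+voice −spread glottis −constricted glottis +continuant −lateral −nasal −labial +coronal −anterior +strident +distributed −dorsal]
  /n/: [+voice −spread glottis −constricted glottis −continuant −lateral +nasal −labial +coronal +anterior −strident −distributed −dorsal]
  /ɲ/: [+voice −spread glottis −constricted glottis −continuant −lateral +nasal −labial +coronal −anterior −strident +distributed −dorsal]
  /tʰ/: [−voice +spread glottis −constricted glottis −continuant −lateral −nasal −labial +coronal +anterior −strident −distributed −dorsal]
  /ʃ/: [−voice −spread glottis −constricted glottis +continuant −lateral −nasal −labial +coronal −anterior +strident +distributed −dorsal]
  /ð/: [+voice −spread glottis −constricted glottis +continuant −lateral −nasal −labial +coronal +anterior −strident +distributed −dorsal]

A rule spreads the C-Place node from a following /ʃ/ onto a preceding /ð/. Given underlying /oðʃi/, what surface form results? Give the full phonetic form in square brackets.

C-Place immediately or transitively dominates [coronal], [anterior], [strident].
After delinking /ð/'s C-Place and linking /ʃ/'s, the affected terminals become [+coronal], [−anterior], [+strident]; [voice], [spread glottis], [constricted glottis], … (outside C-Place) are retained from /ð/.
Among the inventory, only /ʒ/ has exactly this specification, giving the surface form [oʒʃi].

[oʒʃi]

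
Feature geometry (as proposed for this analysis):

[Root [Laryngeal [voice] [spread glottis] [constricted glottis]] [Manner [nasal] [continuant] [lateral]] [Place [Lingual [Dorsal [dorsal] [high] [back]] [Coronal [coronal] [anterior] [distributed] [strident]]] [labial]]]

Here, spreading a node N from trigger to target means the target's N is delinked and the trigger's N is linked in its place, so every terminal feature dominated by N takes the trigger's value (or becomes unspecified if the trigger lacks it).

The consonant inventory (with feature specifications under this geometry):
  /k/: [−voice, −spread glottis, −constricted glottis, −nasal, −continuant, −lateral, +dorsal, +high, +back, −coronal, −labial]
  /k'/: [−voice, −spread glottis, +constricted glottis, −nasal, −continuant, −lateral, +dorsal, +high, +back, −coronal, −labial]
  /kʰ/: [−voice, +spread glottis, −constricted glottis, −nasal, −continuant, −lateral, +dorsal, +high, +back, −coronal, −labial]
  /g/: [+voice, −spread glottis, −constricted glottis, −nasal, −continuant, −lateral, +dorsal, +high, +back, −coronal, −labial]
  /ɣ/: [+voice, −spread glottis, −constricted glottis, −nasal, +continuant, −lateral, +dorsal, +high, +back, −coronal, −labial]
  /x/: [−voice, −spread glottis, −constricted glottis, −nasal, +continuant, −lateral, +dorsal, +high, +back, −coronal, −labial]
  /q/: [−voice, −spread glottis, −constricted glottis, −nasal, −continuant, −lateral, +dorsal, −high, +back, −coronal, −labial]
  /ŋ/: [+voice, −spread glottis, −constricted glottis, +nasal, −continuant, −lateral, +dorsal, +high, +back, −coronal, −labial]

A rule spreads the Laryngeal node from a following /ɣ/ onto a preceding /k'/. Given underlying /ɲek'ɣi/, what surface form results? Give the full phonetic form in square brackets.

[ɲegɣi]

The Laryngeal node dominates the terminals [voice], [spread glottis], [constricted glottis].
After delinking /k'/'s Laryngeal and linking /ɣ/'s, the affected terminals become [+voice], [−spread glottis], [−constricted glottis]; [nasal], [continuant], [lateral], … (outside Laryngeal) are retained from /k'/.
Among the inventory, only /g/ has exactly this specification, giving the surface form [ɲegɣi].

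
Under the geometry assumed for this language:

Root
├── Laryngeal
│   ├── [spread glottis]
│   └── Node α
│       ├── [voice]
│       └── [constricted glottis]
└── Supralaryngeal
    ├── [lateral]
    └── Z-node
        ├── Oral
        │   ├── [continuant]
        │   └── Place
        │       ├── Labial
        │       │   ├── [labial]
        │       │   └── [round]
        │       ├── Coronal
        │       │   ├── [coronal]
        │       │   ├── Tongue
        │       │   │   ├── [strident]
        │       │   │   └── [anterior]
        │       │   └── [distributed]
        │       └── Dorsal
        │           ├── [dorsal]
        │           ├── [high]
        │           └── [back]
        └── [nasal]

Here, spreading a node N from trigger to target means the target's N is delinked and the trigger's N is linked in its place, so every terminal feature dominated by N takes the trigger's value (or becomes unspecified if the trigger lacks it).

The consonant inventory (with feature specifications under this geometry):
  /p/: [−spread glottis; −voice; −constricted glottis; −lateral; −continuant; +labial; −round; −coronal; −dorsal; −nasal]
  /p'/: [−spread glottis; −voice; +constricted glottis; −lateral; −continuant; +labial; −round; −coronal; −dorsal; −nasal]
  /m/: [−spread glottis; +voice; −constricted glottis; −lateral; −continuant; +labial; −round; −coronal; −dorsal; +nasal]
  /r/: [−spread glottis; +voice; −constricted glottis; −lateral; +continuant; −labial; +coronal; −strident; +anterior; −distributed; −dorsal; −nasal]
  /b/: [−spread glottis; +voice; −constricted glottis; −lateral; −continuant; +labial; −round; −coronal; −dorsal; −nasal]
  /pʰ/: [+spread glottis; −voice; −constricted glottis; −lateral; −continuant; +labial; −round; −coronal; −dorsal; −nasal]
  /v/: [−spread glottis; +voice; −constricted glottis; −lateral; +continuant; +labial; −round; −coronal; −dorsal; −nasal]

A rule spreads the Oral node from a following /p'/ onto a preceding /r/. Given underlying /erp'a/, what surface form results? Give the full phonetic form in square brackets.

[ebp'a]

Oral immediately or transitively dominates [continuant], [labial], [round], [coronal], [strident], [anterior], [distributed], [dorsal], [high], [back].
After delinking /r/'s Oral and linking /p'/'s, the affected terminals become [−continuant], [+labial], [−round], [−coronal], [−dorsal]; [spread glottis], [voice], [constricted glottis], … (outside Oral) are retained from /r/.
This feature bundle is that of [b], so /erp'a/ surfaces as [ebp'a].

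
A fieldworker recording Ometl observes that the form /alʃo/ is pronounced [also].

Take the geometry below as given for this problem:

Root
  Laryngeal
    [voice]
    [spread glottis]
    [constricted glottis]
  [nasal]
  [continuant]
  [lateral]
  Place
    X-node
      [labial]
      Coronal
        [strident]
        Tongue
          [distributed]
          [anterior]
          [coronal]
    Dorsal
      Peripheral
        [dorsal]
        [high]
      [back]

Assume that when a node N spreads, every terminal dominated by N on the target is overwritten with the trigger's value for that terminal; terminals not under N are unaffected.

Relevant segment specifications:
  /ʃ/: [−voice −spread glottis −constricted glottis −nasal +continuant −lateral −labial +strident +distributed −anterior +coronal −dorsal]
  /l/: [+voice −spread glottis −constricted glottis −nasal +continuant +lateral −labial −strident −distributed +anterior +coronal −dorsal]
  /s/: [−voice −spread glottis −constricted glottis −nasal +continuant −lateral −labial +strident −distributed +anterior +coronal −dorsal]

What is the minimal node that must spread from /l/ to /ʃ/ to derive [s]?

/ʃ/ and [s] differ in [anterior], [distributed]; every other specified feature is identical.
Tracing each changed feature up the tree, the paths first meet at Tongue; any lower node misses at least one of them.
Delinking /ʃ/'s Tongue and associating /l/'s Tongue gives precisely the feature bundle of [s].
Since [strident] is preserved even though /l/ disagrees there, no node above Tongue spread.

Tongue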